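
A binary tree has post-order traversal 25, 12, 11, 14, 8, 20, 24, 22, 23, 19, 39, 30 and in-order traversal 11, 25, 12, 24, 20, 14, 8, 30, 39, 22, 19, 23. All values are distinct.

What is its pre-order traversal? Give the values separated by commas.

The last element of post-order is the root; it splits in-order into left and right subtrees.
Root 30: left subtree has 7 nodes {11, 25, 12, 24, 20, 14, 8}, right has 4 {39, 22, 19, 23}.
  Root 24: left subtree has 3 nodes {11, 25, 12}, right has 3 {20, 14, 8}.
    Root 11: left subtree has 0 nodes { }, right has 2 {25, 12}.
      Root 12: left subtree has 1 node {25}, right has 0 { }.
    Root 20: left subtree has 0 nodes { }, right has 2 {14, 8}.
      Root 8: left subtree has 1 node {14}, right has 0 { }.
  Root 39: left subtree has 0 nodes { }, right has 3 {22, 19, 23}.
    Root 19: left subtree has 1 node {22}, right has 1 {23}.

30, 24, 11, 12, 25, 20, 8, 14, 39, 19, 22, 23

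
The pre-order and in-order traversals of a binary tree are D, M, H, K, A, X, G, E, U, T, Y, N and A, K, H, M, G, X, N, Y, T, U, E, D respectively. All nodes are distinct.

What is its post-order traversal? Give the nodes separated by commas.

The first element of pre-order is the root; it splits in-order into left and right subtrees.
Root D: left subtree has 11 nodes {A, K, H, M, G, X, N, Y, T, U, E}, right has 0 { }.
  Root M: left subtree has 3 nodes {A, K, H}, right has 7 {G, X, N, Y, T, U, E}.
    Root H: left subtree has 2 nodes {A, K}, right has 0 { }.
      Root K: left subtree has 1 node {A}, right has 0 { }.
    Root X: left subtree has 1 node {G}, right has 5 {N, Y, T, U, E}.
      Root E: left subtree has 4 nodes {N, Y, T, U}, right has 0 { }.
        Root U: left subtree has 3 nodes {N, Y, T}, right has 0 { }.
          Root T: left subtree has 2 nodes {N, Y}, right has 0 { }.
            Root Y: left subtree has 1 node {N}, right has 0 { }.

A, K, H, G, N, Y, T, U, E, X, M, D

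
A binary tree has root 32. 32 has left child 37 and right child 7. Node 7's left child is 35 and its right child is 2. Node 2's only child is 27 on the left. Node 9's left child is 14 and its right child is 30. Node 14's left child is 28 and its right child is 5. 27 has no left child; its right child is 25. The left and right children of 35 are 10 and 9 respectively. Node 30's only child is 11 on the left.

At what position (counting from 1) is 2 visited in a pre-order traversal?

Pre-order visits the node, then its left subtree, then its right subtree.
Visit 32.
At 32: go left to 37.
  37 is a leaf — visit 37.
At 32: go right to 7.
  Visit 7.
  At 7: go left to 35.
    Visit 35.
    At 35: go left to 10.
      10 is a leaf — visit 10.
    At 35: go right to 9.
      Visit 9.
      At 9: go left to 14.
        Visit 14.
        At 14: go left to 28.
          28 is a leaf — visit 28.
        At 14: go right to 5.
          5 is a leaf — visit 5.
      At 9: go right to 30.
        Visit 30.
        At 30: go left to 11.
          11 is a leaf — visit 11.
        At 30: no right child.
  At 7: go right to 2.
    Visit 2.
    At 2: go left to 27.
      Visit 27.
      At 27: no left child.
      At 27: go right to 25.
        25 is a leaf — visit 25.
    At 2: no right child.
Full pre-order sequence: 32, 37, 7, 35, 10, 9, 14, 28, 5, 30, 11, 2, 27, 25.

12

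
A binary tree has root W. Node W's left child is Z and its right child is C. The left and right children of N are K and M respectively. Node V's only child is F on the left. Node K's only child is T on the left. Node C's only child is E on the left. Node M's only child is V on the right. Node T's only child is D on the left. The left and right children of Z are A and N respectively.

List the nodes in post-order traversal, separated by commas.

Post-order visits the left subtree, then the right subtree, then the node.
At W: go left to Z.
  At Z: go left to A.
    A is a leaf — visit A.
  At Z: go right to N.
    At N: go left to K.
      At K: go left to T.
        At T: go left to D.
          D is a leaf — visit D.
        At T: no right child.
        Visit T.
      At K: no right child.
      Visit K.
    At N: go right to M.
      At M: no left child.
      At M: go right to V.
        At V: go left to F.
          F is a leaf — visit F.
        At V: no right child.
        Visit V.
      Visit M.
    Visit N.
  Visit Z.
At W: go right to C.
  At C: go left to E.
    E is a leaf — visit E.
  At C: no right child.
  Visit C.
Visit W.

A, D, T, K, F, V, M, N, Z, E, C, W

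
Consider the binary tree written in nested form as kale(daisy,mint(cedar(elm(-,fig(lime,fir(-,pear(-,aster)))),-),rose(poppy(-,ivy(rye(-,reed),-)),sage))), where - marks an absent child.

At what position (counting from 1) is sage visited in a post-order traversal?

13

Post-order visits the left subtree, then the right subtree, then the node.
At kale: go left to daisy.
  daisy is a leaf — visit daisy.
At kale: go right to mint.
  At mint: go left to cedar.
    At cedar: go left to elm.
      At elm: no left child.
      At elm: go right to fig.
        At fig: go left to lime.
          lime is a leaf — visit lime.
        At fig: go right to fir.
          At fir: no left child.
          At fir: go right to pear.
            At pear: no left child.
            At pear: go right to aster.
              aster is a leaf — visit aster.
            Visit pear.
          Visit fir.
        Visit fig.
      Visit elm.
    At cedar: no right child.
    Visit cedar.
  At mint: go right to rose.
    At rose: go left to poppy.
      At poppy: no left child.
      At poppy: go right to ivy.
        At ivy: go left to rye.
          At rye: no left child.
          At rye: go right to reed.
            reed is a leaf — visit reed.
          Visit rye.
        At ivy: no right child.
        Visit ivy.
      Visit poppy.
    At rose: go right to sage.
      sage is a leaf — visit sage.
    Visit rose.
  Visit mint.
Visit kale.
Full post-order sequence: daisy, lime, aster, pear, fir, fig, elm, cedar, reed, rye, ivy, poppy, sage, rose, mint, kale.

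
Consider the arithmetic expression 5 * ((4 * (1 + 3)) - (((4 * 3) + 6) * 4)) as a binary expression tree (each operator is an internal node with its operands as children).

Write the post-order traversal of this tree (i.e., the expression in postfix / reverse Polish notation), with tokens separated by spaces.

Post-order on an expression tree gives postfix notation: for each operator, emit left operand, right operand, then the operator.

5 4 1 3 + * 4 3 * 6 + 4 * - *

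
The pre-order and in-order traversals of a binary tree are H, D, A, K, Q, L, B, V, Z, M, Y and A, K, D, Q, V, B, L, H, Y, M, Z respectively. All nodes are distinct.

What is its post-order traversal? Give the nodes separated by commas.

The first element of pre-order is the root; it splits in-order into left and right subtrees.
Root H: left subtree has 7 nodes {A, K, D, Q, V, B, L}, right has 3 {Y, M, Z}.
  Root D: left subtree has 2 nodes {A, K}, right has 4 {Q, V, B, L}.
    Root A: left subtree has 0 nodes { }, right has 1 {K}.
    Root Q: left subtree has 0 nodes { }, right has 3 {V, B, L}.
      Root L: left subtree has 2 nodes {V, B}, right has 0 { }.
        Root B: left subtree has 1 node {V}, right has 0 { }.
  Root Z: left subtree has 2 nodes {Y, M}, right has 0 { }.
    Root M: left subtree has 1 node {Y}, right has 0 { }.

K, A, V, B, L, Q, D, Y, M, Z, H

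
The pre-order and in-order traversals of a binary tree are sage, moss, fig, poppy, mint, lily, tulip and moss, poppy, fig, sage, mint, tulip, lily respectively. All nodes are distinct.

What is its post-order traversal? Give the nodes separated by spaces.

poppy fig moss tulip lily mint sage

The first element of pre-order is the root; it splits in-order into left and right subtrees.
Root sage: left subtree has 3 nodes {moss, poppy, fig}, right has 3 {mint, tulip, lily}.
  Root moss: left subtree has 0 nodes { }, right has 2 {poppy, fig}.
    Root fig: left subtree has 1 node {poppy}, right has 0 { }.
  Root mint: left subtree has 0 nodes { }, right has 2 {tulip, lily}.
    Root lily: left subtree has 1 node {tulip}, right has 0 { }.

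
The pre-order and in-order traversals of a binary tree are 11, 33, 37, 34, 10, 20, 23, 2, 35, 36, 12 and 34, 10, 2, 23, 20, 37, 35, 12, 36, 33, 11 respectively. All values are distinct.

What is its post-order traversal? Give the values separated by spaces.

2 23 20 10 34 12 36 35 37 33 11

The first element of pre-order is the root; it splits in-order into left and right subtrees.
Root 11: left subtree has 10 nodes {34, 10, 2, 23, 20, 37, 35, 12, 36, 33}, right has 0 { }.
  Root 33: left subtree has 9 nodes {34, 10, 2, 23, 20, 37, 35, 12, 36}, right has 0 { }.
    Root 37: left subtree has 5 nodes {34, 10, 2, 23, 20}, right has 3 {35, 12, 36}.
      Root 34: left subtree has 0 nodes { }, right has 4 {10, 2, 23, 20}.
        Root 10: left subtree has 0 nodes { }, right has 3 {2, 23, 20}.
          Root 20: left subtree has 2 nodes {2, 23}, right has 0 { }.
            Root 23: left subtree has 1 node {2}, right has 0 { }.
      Root 35: left subtree has 0 nodes { }, right has 2 {12, 36}.
        Root 36: left subtree has 1 node {12}, right has 0 { }.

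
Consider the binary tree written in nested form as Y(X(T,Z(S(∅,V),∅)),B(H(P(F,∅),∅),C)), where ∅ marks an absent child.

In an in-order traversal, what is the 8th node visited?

P

In-order visits the left subtree, then the node, then the right subtree.
At Y: go left to X.
  At X: go left to T.
    T is a leaf — visit T.
  Visit X.
  At X: go right to Z.
    At Z: go left to S.
      At S: no left child.
      Visit S.
      At S: go right to V.
        V is a leaf — visit V.
    Visit Z.
    At Z: no right child.
Visit Y.
At Y: go right to B.
  At B: go left to H.
    At H: go left to P.
      At P: go left to F.
        F is a leaf — visit F.
      Visit P.
      At P: no right child.
    Visit H.
    At H: no right child.
  Visit B.
  At B: go right to C.
    C is a leaf — visit C.
Full in-order sequence: T, X, S, V, Z, Y, F, P, H, B, C.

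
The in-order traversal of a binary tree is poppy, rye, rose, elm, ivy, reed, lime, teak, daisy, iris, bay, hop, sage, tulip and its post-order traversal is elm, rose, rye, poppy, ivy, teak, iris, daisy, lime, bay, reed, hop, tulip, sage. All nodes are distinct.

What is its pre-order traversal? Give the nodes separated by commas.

The last element of post-order is the root; it splits in-order into left and right subtrees.
Root sage: left subtree has 12 nodes {poppy, rye, rose, elm, ivy, reed, lime, teak, daisy, iris, bay, hop}, right has 1 {tulip}.
  Root hop: left subtree has 11 nodes {poppy, rye, rose, elm, ivy, reed, lime, teak, daisy, iris, bay}, right has 0 { }.
    Root reed: left subtree has 5 nodes {poppy, rye, rose, elm, ivy}, right has 5 {lime, teak, daisy, iris, bay}.
      Root ivy: left subtree has 4 nodes {poppy, rye, rose, elm}, right has 0 { }.
        Root poppy: left subtree has 0 nodes { }, right has 3 {rye, rose, elm}.
          Root rye: left subtree has 0 nodes { }, right has 2 {rose, elm}.
            Root rose: left subtree has 0 nodes { }, right has 1 {elm}.
      Root bay: left subtree has 4 nodes {lime, teak, daisy, iris}, right has 0 { }.
        Root lime: left subtree has 0 nodes { }, right has 3 {teak, daisy, iris}.
          Root daisy: left subtree has 1 node {teak}, right has 1 {iris}.

sage, hop, reed, ivy, poppy, rye, rose, elm, bay, lime, daisy, teak, iris, tulip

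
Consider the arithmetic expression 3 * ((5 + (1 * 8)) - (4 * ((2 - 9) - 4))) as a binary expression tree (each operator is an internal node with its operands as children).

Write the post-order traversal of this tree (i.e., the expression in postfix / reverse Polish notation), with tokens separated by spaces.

Post-order on an expression tree gives postfix notation: for each operator, emit left operand, right operand, then the operator.

3 5 1 8 * + 4 2 9 - 4 - * - *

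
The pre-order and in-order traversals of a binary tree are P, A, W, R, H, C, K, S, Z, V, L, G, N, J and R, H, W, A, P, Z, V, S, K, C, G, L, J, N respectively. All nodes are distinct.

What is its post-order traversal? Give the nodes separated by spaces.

H R W A V Z S K G J N L C P

The first element of pre-order is the root; it splits in-order into left and right subtrees.
Root P: left subtree has 4 nodes {R, H, W, A}, right has 9 {Z, V, S, K, C, G, L, J, N}.
  Root A: left subtree has 3 nodes {R, H, W}, right has 0 { }.
    Root W: left subtree has 2 nodes {R, H}, right has 0 { }.
      Root R: left subtree has 0 nodes { }, right has 1 {H}.
  Root C: left subtree has 4 nodes {Z, V, S, K}, right has 4 {G, L, J, N}.
    Root K: left subtree has 3 nodes {Z, V, S}, right has 0 { }.
      Root S: left subtree has 2 nodes {Z, V}, right has 0 { }.
        Root Z: left subtree has 0 nodes { }, right has 1 {V}.
    Root L: left subtree has 1 node {G}, right has 2 {J, N}.
      Root N: left subtree has 1 node {J}, right has 0 { }.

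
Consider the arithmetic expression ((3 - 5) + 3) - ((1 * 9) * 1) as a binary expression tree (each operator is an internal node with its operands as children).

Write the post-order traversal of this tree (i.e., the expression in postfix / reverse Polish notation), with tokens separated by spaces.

3 5 - 3 + 1 9 * 1 * -

Post-order on an expression tree gives postfix notation: for each operator, emit left operand, right operand, then the operator.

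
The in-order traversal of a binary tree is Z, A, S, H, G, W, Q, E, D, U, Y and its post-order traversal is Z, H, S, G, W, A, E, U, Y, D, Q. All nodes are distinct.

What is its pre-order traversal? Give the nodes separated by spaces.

Q A Z W G S H D E Y U

The last element of post-order is the root; it splits in-order into left and right subtrees.
Root Q: left subtree has 6 nodes {Z, A, S, H, G, W}, right has 4 {E, D, U, Y}.
  Root A: left subtree has 1 node {Z}, right has 4 {S, H, G, W}.
    Root W: left subtree has 3 nodes {S, H, G}, right has 0 { }.
      Root G: left subtree has 2 nodes {S, H}, right has 0 { }.
        Root S: left subtree has 0 nodes { }, right has 1 {H}.
  Root D: left subtree has 1 node {E}, right has 2 {U, Y}.
    Root Y: left subtree has 1 node {U}, right has 0 { }.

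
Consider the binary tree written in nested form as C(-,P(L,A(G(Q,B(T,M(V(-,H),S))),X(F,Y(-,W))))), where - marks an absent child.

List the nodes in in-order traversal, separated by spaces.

In-order visits the left subtree, then the node, then the right subtree.
At C: no left child.
Visit C.
At C: go right to P.
  At P: go left to L.
    L is a leaf — visit L.
  Visit P.
  At P: go right to A.
    At A: go left to G.
      At G: go left to Q.
        Q is a leaf — visit Q.
      Visit G.
      At G: go right to B.
        At B: go left to T.
          T is a leaf — visit T.
        Visit B.
        At B: go right to M.
          At M: go left to V.
            At V: no left child.
            Visit V.
            At V: go right to H.
              H is a leaf — visit H.
          Visit M.
          At M: go right to S.
            S is a leaf — visit S.
    Visit A.
    At A: go right to X.
      At X: go left to F.
        F is a leaf — visit F.
      Visit X.
      At X: go right to Y.
        At Y: no left child.
        Visit Y.
        At Y: go right to W.
          W is a leaf — visit W.

C L P Q G T B V H M S A F X Y W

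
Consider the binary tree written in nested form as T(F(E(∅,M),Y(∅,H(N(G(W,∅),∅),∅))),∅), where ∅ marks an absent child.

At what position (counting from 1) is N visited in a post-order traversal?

5

Post-order visits the left subtree, then the right subtree, then the node.
At T: go left to F.
  At F: go left to E.
    At E: no left child.
    At E: go right to M.
      M is a leaf — visit M.
    Visit E.
  At F: go right to Y.
    At Y: no left child.
    At Y: go right to H.
      At H: go left to N.
        At N: go left to G.
          At G: go left to W.
            W is a leaf — visit W.
          At G: no right child.
          Visit G.
        At N: no right child.
        Visit N.
      At H: no right child.
      Visit H.
    Visit Y.
  Visit F.
At T: no right child.
Visit T.
Full post-order sequence: M, E, W, G, N, H, Y, F, T.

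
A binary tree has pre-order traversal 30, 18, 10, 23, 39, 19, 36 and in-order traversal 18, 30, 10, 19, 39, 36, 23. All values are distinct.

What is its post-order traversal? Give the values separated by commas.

18, 19, 36, 39, 23, 10, 30

The first element of pre-order is the root; it splits in-order into left and right subtrees.
Root 30: left subtree has 1 node {18}, right has 5 {10, 19, 39, 36, 23}.
  Root 10: left subtree has 0 nodes { }, right has 4 {19, 39, 36, 23}.
    Root 23: left subtree has 3 nodes {19, 39, 36}, right has 0 { }.
      Root 39: left subtree has 1 node {19}, right has 1 {36}.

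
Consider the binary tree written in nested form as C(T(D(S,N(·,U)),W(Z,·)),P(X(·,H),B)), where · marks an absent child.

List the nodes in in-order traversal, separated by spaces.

In-order visits the left subtree, then the node, then the right subtree.
At C: go left to T.
  At T: go left to D.
    At D: go left to S.
      S is a leaf — visit S.
    Visit D.
    At D: go right to N.
      At N: no left child.
      Visit N.
      At N: go right to U.
        U is a leaf — visit U.
  Visit T.
  At T: go right to W.
    At W: go left to Z.
      Z is a leaf — visit Z.
    Visit W.
    At W: no right child.
Visit C.
At C: go right to P.
  At P: go left to X.
    At X: no left child.
    Visit X.
    At X: go right to H.
      H is a leaf — visit H.
  Visit P.
  At P: go right to B.
    B is a leaf — visit B.

S D N U T Z W C X H P B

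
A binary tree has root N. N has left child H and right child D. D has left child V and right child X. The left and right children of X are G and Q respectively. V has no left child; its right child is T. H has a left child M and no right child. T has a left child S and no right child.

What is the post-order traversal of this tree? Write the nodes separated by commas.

M, H, S, T, V, G, Q, X, D, N

Post-order visits the left subtree, then the right subtree, then the node.
At N: go left to H.
  At H: go left to M.
    M is a leaf — visit M.
  At H: no right child.
  Visit H.
At N: go right to D.
  At D: go left to V.
    At V: no left child.
    At V: go right to T.
      At T: go left to S.
        S is a leaf — visit S.
      At T: no right child.
      Visit T.
    Visit V.
  At D: go right to X.
    At X: go left to G.
      G is a leaf — visit G.
    At X: go right to Q.
      Q is a leaf — visit Q.
    Visit X.
  Visit D.
Visit N.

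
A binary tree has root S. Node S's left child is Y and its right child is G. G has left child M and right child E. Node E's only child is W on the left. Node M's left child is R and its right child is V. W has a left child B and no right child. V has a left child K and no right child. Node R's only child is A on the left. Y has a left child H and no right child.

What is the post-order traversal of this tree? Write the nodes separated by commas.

H, Y, A, R, K, V, M, B, W, E, G, S

Post-order visits the left subtree, then the right subtree, then the node.
At S: go left to Y.
  At Y: go left to H.
    H is a leaf — visit H.
  At Y: no right child.
  Visit Y.
At S: go right to G.
  At G: go left to M.
    At M: go left to R.
      At R: go left to A.
        A is a leaf — visit A.
      At R: no right child.
      Visit R.
    At M: go right to V.
      At V: go left to K.
        K is a leaf — visit K.
      At V: no right child.
      Visit V.
    Visit M.
  At G: go right to E.
    At E: go left to W.
      At W: go left to B.
        B is a leaf — visit B.
      At W: no right child.
      Visit W.
    At E: no right child.
    Visit E.
  Visit G.
Visit S.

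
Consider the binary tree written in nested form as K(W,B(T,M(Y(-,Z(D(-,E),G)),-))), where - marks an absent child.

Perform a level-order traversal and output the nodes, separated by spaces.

K W B T M Y Z D G E

Level-order visits nodes level by level from the root, left to right within each level.
Level 0: K
Level 1: W, B
Level 2: T, M
Level 3: Y
Level 4: Z
Level 5: D, G
Level 6: E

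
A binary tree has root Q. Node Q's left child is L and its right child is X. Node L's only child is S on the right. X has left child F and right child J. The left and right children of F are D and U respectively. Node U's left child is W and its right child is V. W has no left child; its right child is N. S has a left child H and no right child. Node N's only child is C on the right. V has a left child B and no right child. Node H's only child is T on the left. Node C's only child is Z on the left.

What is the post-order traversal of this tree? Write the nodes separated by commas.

Post-order visits the left subtree, then the right subtree, then the node.
At Q: go left to L.
  At L: no left child.
  At L: go right to S.
    At S: go left to H.
      At H: go left to T.
        T is a leaf — visit T.
      At H: no right child.
      Visit H.
    At S: no right child.
    Visit S.
  Visit L.
At Q: go right to X.
  At X: go left to F.
    At F: go left to D.
      D is a leaf — visit D.
    At F: go right to U.
      At U: go left to W.
        At W: no left child.
        At W: go right to N.
          At N: no left child.
          At N: go right to C.
            At C: go left to Z.
              Z is a leaf — visit Z.
            At C: no right child.
            Visit C.
          Visit N.
        Visit W.
      At U: go right to V.
        At V: go left to B.
          B is a leaf — visit B.
        At V: no right child.
        Visit V.
      Visit U.
    Visit F.
  At X: go right to J.
    J is a leaf — visit J.
  Visit X.
Visit Q.

T, H, S, L, D, Z, C, N, W, B, V, U, F, J, X, Q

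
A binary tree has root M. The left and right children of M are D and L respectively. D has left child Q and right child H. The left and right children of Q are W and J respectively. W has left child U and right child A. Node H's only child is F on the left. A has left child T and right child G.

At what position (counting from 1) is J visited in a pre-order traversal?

Pre-order visits the node, then its left subtree, then its right subtree.
Visit M.
At M: go left to D.
  Visit D.
  At D: go left to Q.
    Visit Q.
    At Q: go left to W.
      Visit W.
      At W: go left to U.
        U is a leaf — visit U.
      At W: go right to A.
        Visit A.
        At A: go left to T.
          T is a leaf — visit T.
        At A: go right to G.
          G is a leaf — visit G.
    At Q: go right to J.
      J is a leaf — visit J.
  At D: go right to H.
    Visit H.
    At H: go left to F.
      F is a leaf — visit F.
    At H: no right child.
At M: go right to L.
  L is a leaf — visit L.
Full pre-order sequence: M, D, Q, W, U, A, T, G, J, H, F, L.

9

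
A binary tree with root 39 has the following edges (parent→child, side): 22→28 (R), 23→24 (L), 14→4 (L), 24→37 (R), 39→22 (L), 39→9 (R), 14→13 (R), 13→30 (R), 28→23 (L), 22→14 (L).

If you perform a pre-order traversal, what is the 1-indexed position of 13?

Pre-order visits the node, then its left subtree, then its right subtree.
Visit 39.
At 39: go left to 22.
  Visit 22.
  At 22: go left to 14.
    Visit 14.
    At 14: go left to 4.
      4 is a leaf — visit 4.
    At 14: go right to 13.
      Visit 13.
      At 13: no left child.
      At 13: go right to 30.
        30 is a leaf — visit 30.
  At 22: go right to 28.
    Visit 28.
    At 28: go left to 23.
      Visit 23.
      At 23: go left to 24.
        Visit 24.
        At 24: no left child.
        At 24: go right to 37.
          37 is a leaf — visit 37.
      At 23: no right child.
    At 28: no right child.
At 39: go right to 9.
  9 is a leaf — visit 9.
Full pre-order sequence: 39, 22, 14, 4, 13, 30, 28, 23, 24, 37, 9.

5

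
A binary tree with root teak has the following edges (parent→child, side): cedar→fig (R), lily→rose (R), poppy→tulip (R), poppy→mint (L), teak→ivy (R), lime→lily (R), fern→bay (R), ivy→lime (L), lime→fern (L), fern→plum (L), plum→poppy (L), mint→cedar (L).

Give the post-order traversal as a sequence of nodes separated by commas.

Post-order visits the left subtree, then the right subtree, then the node.
At teak: no left child.
At teak: go right to ivy.
  At ivy: go left to lime.
    At lime: go left to fern.
      At fern: go left to plum.
        At plum: go left to poppy.
          At poppy: go left to mint.
            At mint: go left to cedar.
              At cedar: no left child.
              At cedar: go right to fig.
                fig is a leaf — visit fig.
              Visit cedar.
            At mint: no right child.
            Visit mint.
          At poppy: go right to tulip.
            tulip is a leaf — visit tulip.
          Visit poppy.
        At plum: no right child.
        Visit plum.
      At fern: go right to bay.
        bay is a leaf — visit bay.
      Visit fern.
    At lime: go right to lily.
      At lily: no left child.
      At lily: go right to rose.
        rose is a leaf — visit rose.
      Visit lily.
    Visit lime.
  At ivy: no right child.
  Visit ivy.
Visit teak.

fig, cedar, mint, tulip, poppy, plum, bay, fern, rose, lily, lime, ivy, teak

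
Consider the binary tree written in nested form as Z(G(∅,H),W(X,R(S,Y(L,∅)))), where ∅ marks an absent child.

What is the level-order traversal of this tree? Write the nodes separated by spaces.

Z G W H X R S Y L

Level-order visits nodes level by level from the root, left to right within each level.
Level 0: Z
Level 1: G, W
Level 2: H, X, R
Level 3: S, Y
Level 4: L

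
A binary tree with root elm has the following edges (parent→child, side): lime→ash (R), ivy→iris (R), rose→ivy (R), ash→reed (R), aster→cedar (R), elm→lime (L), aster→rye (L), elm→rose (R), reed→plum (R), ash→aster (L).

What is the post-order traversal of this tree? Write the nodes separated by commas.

rye, cedar, aster, plum, reed, ash, lime, iris, ivy, rose, elm

Post-order visits the left subtree, then the right subtree, then the node.
At elm: go left to lime.
  At lime: no left child.
  At lime: go right to ash.
    At ash: go left to aster.
      At aster: go left to rye.
        rye is a leaf — visit rye.
      At aster: go right to cedar.
        cedar is a leaf — visit cedar.
      Visit aster.
    At ash: go right to reed.
      At reed: no left child.
      At reed: go right to plum.
        plum is a leaf — visit plum.
      Visit reed.
    Visit ash.
  Visit lime.
At elm: go right to rose.
  At rose: no left child.
  At rose: go right to ivy.
    At ivy: no left child.
    At ivy: go right to iris.
      iris is a leaf — visit iris.
    Visit ivy.
  Visit rose.
Visit elm.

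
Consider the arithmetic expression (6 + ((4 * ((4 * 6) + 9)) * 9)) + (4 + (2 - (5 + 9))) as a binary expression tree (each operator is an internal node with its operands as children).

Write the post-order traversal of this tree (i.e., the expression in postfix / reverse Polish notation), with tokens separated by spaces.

Post-order on an expression tree gives postfix notation: for each operator, emit left operand, right operand, then the operator.

6 4 4 6 * 9 + * 9 * + 4 2 5 9 + - + +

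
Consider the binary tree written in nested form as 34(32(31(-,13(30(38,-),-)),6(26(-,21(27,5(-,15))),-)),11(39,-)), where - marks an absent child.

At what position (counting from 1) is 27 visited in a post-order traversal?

Post-order visits the left subtree, then the right subtree, then the node.
At 34: go left to 32.
  At 32: go left to 31.
    At 31: no left child.
    At 31: go right to 13.
      At 13: go left to 30.
        At 30: go left to 38.
          38 is a leaf — visit 38.
        At 30: no right child.
        Visit 30.
      At 13: no right child.
      Visit 13.
    Visit 31.
  At 32: go right to 6.
    At 6: go left to 26.
      At 26: no left child.
      At 26: go right to 21.
        At 21: go left to 27.
          27 is a leaf — visit 27.
        At 21: go right to 5.
          At 5: no left child.
          At 5: go right to 15.
            15 is a leaf — visit 15.
          Visit 5.
        Visit 21.
      Visit 26.
    At 6: no right child.
    Visit 6.
  Visit 32.
At 34: go right to 11.
  At 11: go left to 39.
    39 is a leaf — visit 39.
  At 11: no right child.
  Visit 11.
Visit 34.
Full post-order sequence: 38, 30, 13, 31, 27, 15, 5, 21, 26, 6, 32, 39, 11, 34.

5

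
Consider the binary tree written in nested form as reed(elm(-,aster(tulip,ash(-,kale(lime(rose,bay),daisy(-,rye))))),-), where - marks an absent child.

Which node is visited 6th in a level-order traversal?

Level-order visits nodes level by level from the root, left to right within each level.
Level 0: reed
Level 1: elm
Level 2: aster
Level 3: tulip, ash
Level 4: kale
Level 5: lime, daisy
Level 6: rose, bay, rye
Full level-order sequence: reed, elm, aster, tulip, ash, kale, lime, daisy, rose, bay, rye.

kale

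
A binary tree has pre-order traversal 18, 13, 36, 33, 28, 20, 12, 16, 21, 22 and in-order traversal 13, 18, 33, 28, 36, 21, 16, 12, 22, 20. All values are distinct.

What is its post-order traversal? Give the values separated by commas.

The first element of pre-order is the root; it splits in-order into left and right subtrees.
Root 18: left subtree has 1 node {13}, right has 8 {33, 28, 36, 21, 16, 12, 22, 20}.
  Root 36: left subtree has 2 nodes {33, 28}, right has 5 {21, 16, 12, 22, 20}.
    Root 33: left subtree has 0 nodes { }, right has 1 {28}.
    Root 20: left subtree has 4 nodes {21, 16, 12, 22}, right has 0 { }.
      Root 12: left subtree has 2 nodes {21, 16}, right has 1 {22}.
        Root 16: left subtree has 1 node {21}, right has 0 { }.

13, 28, 33, 21, 16, 22, 12, 20, 36, 18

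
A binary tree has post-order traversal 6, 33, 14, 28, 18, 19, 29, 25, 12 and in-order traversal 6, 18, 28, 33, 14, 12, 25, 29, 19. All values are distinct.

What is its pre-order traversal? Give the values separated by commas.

The last element of post-order is the root; it splits in-order into left and right subtrees.
Root 12: left subtree has 5 nodes {6, 18, 28, 33, 14}, right has 3 {25, 29, 19}.
  Root 18: left subtree has 1 node {6}, right has 3 {28, 33, 14}.
    Root 28: left subtree has 0 nodes { }, right has 2 {33, 14}.
      Root 14: left subtree has 1 node {33}, right has 0 { }.
  Root 25: left subtree has 0 nodes { }, right has 2 {29, 19}.
    Root 29: left subtree has 0 nodes { }, right has 1 {19}.

12, 18, 6, 28, 14, 33, 25, 29, 19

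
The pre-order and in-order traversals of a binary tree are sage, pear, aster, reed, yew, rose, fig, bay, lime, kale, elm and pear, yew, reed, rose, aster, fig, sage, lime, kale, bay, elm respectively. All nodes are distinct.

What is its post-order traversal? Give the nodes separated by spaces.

yew rose reed fig aster pear kale lime elm bay sage

The first element of pre-order is the root; it splits in-order into left and right subtrees.
Root sage: left subtree has 6 nodes {pear, yew, reed, rose, aster, fig}, right has 4 {lime, kale, bay, elm}.
  Root pear: left subtree has 0 nodes { }, right has 5 {yew, reed, rose, aster, fig}.
    Root aster: left subtree has 3 nodes {yew, reed, rose}, right has 1 {fig}.
      Root reed: left subtree has 1 node {yew}, right has 1 {rose}.
  Root bay: left subtree has 2 nodes {lime, kale}, right has 1 {elm}.
    Root lime: left subtree has 0 nodes { }, right has 1 {kale}.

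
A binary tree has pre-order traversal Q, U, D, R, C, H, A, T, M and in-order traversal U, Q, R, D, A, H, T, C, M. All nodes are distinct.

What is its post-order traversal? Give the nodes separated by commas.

The first element of pre-order is the root; it splits in-order into left and right subtrees.
Root Q: left subtree has 1 node {U}, right has 7 {R, D, A, H, T, C, M}.
  Root D: left subtree has 1 node {R}, right has 5 {A, H, T, C, M}.
    Root C: left subtree has 3 nodes {A, H, T}, right has 1 {M}.
      Root H: left subtree has 1 node {A}, right has 1 {T}.

U, R, A, T, H, M, C, D, Q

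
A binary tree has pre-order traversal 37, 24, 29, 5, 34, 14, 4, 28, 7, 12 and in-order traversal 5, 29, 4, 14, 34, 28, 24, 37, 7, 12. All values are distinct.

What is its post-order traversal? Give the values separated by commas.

The first element of pre-order is the root; it splits in-order into left and right subtrees.
Root 37: left subtree has 7 nodes {5, 29, 4, 14, 34, 28, 24}, right has 2 {7, 12}.
  Root 24: left subtree has 6 nodes {5, 29, 4, 14, 34, 28}, right has 0 { }.
    Root 29: left subtree has 1 node {5}, right has 4 {4, 14, 34, 28}.
      Root 34: left subtree has 2 nodes {4, 14}, right has 1 {28}.
        Root 14: left subtree has 1 node {4}, right has 0 { }.
  Root 7: left subtree has 0 nodes { }, right has 1 {12}.

5, 4, 14, 28, 34, 29, 24, 12, 7, 37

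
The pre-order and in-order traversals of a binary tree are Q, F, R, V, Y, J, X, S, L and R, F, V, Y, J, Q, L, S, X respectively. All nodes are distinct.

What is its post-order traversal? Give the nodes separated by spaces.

The first element of pre-order is the root; it splits in-order into left and right subtrees.
Root Q: left subtree has 5 nodes {R, F, V, Y, J}, right has 3 {L, S, X}.
  Root F: left subtree has 1 node {R}, right has 3 {V, Y, J}.
    Root V: left subtree has 0 nodes { }, right has 2 {Y, J}.
      Root Y: left subtree has 0 nodes { }, right has 1 {J}.
  Root X: left subtree has 2 nodes {L, S}, right has 0 { }.
    Root S: left subtree has 1 node {L}, right has 0 { }.

R J Y V F L S X Q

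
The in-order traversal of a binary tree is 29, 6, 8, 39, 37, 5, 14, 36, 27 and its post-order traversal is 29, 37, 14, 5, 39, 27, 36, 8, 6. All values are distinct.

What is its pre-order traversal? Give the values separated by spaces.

6 29 8 36 39 5 37 14 27

The last element of post-order is the root; it splits in-order into left and right subtrees.
Root 6: left subtree has 1 node {29}, right has 7 {8, 39, 37, 5, 14, 36, 27}.
  Root 8: left subtree has 0 nodes { }, right has 6 {39, 37, 5, 14, 36, 27}.
    Root 36: left subtree has 4 nodes {39, 37, 5, 14}, right has 1 {27}.
      Root 39: left subtree has 0 nodes { }, right has 3 {37, 5, 14}.
        Root 5: left subtree has 1 node {37}, right has 1 {14}.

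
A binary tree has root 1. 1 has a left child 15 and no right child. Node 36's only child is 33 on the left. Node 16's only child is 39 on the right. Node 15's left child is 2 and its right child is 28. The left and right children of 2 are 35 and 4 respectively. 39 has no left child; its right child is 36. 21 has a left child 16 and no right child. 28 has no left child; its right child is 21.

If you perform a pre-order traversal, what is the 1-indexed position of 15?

Pre-order visits the node, then its left subtree, then its right subtree.
Visit 1.
At 1: go left to 15.
  Visit 15.
  At 15: go left to 2.
    Visit 2.
    At 2: go left to 35.
      35 is a leaf — visit 35.
    At 2: go right to 4.
      4 is a leaf — visit 4.
  At 15: go right to 28.
    Visit 28.
    At 28: no left child.
    At 28: go right to 21.
      Visit 21.
      At 21: go left to 16.
        Visit 16.
        At 16: no left child.
        At 16: go right to 39.
          Visit 39.
          At 39: no left child.
          At 39: go right to 36.
            Visit 36.
            At 36: go left to 33.
              33 is a leaf — visit 33.
            At 36: no right child.
      At 21: no right child.
At 1: no right child.
Full pre-order sequence: 1, 15, 2, 35, 4, 28, 21, 16, 39, 36, 33.

2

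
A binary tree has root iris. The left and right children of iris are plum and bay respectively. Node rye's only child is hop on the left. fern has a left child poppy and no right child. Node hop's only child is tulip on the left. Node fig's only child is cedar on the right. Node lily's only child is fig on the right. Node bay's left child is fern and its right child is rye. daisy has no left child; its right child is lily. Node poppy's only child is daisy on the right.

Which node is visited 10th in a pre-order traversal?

rye

Pre-order visits the node, then its left subtree, then its right subtree.
Visit iris.
At iris: go left to plum.
  plum is a leaf — visit plum.
At iris: go right to bay.
  Visit bay.
  At bay: go left to fern.
    Visit fern.
    At fern: go left to poppy.
      Visit poppy.
      At poppy: no left child.
      At poppy: go right to daisy.
        Visit daisy.
        At daisy: no left child.
        At daisy: go right to lily.
          Visit lily.
          At lily: no left child.
          At lily: go right to fig.
            Visit fig.
            At fig: no left child.
            At fig: go right to cedar.
              cedar is a leaf — visit cedar.
    At fern: no right child.
  At bay: go right to rye.
    Visit rye.
    At rye: go left to hop.
      Visit hop.
      At hop: go left to tulip.
        tulip is a leaf — visit tulip.
      At hop: no right child.
    At rye: no right child.
Full pre-order sequence: iris, plum, bay, fern, poppy, daisy, lily, fig, cedar, rye, hop, tulip.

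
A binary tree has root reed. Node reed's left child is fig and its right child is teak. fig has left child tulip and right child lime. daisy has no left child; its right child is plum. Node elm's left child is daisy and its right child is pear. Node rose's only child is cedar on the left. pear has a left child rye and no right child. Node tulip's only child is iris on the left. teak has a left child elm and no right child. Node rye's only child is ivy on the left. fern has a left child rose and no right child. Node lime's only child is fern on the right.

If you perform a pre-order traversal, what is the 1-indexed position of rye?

14

Pre-order visits the node, then its left subtree, then its right subtree.
Visit reed.
At reed: go left to fig.
  Visit fig.
  At fig: go left to tulip.
    Visit tulip.
    At tulip: go left to iris.
      iris is a leaf — visit iris.
    At tulip: no right child.
  At fig: go right to lime.
    Visit lime.
    At lime: no left child.
    At lime: go right to fern.
      Visit fern.
      At fern: go left to rose.
        Visit rose.
        At rose: go left to cedar.
          cedar is a leaf — visit cedar.
        At rose: no right child.
      At fern: no right child.
At reed: go right to teak.
  Visit teak.
  At teak: go left to elm.
    Visit elm.
    At elm: go left to daisy.
      Visit daisy.
      At daisy: no left child.
      At daisy: go right to plum.
        plum is a leaf — visit plum.
    At elm: go right to pear.
      Visit pear.
      At pear: go left to rye.
        Visit rye.
        At rye: go left to ivy.
          ivy is a leaf — visit ivy.
        At rye: no right child.
      At pear: no right child.
  At teak: no right child.
Full pre-order sequence: reed, fig, tulip, iris, lime, fern, rose, cedar, teak, elm, daisy, plum, pear, rye, ivy.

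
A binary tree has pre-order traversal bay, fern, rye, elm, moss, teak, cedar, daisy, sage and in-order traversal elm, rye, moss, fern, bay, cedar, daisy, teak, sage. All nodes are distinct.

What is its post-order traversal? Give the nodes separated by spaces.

elm moss rye fern daisy cedar sage teak bay

The first element of pre-order is the root; it splits in-order into left and right subtrees.
Root bay: left subtree has 4 nodes {elm, rye, moss, fern}, right has 4 {cedar, daisy, teak, sage}.
  Root fern: left subtree has 3 nodes {elm, rye, moss}, right has 0 { }.
    Root rye: left subtree has 1 node {elm}, right has 1 {moss}.
  Root teak: left subtree has 2 nodes {cedar, daisy}, right has 1 {sage}.
    Root cedar: left subtree has 0 nodes { }, right has 1 {daisy}.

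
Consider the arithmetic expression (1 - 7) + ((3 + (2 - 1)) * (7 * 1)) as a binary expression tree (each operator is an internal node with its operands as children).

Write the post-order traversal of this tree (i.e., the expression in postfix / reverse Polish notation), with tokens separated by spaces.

Post-order on an expression tree gives postfix notation: for each operator, emit left operand, right operand, then the operator.

1 7 - 3 2 1 - + 7 1 * * +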